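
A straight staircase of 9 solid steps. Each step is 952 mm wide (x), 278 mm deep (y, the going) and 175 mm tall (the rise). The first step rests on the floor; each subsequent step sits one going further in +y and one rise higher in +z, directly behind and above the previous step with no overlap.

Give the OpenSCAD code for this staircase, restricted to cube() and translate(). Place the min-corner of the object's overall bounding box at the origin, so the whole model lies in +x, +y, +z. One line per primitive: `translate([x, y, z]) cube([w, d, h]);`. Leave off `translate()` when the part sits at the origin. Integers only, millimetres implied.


cube([952, 278, 175]);
translate([0, 278, 175]) cube([952, 278, 175]);
translate([0, 556, 350]) cube([952, 278, 175]);
translate([0, 834, 525]) cube([952, 278, 175]);
translate([0, 1112, 700]) cube([952, 278, 175]);
translate([0, 1390, 875]) cube([952, 278, 175]);
translate([0, 1668, 1050]) cube([952, 278, 175]);
translate([0, 1946, 1225]) cube([952, 278, 175]);
translate([0, 2224, 1400]) cube([952, 278, 175]);


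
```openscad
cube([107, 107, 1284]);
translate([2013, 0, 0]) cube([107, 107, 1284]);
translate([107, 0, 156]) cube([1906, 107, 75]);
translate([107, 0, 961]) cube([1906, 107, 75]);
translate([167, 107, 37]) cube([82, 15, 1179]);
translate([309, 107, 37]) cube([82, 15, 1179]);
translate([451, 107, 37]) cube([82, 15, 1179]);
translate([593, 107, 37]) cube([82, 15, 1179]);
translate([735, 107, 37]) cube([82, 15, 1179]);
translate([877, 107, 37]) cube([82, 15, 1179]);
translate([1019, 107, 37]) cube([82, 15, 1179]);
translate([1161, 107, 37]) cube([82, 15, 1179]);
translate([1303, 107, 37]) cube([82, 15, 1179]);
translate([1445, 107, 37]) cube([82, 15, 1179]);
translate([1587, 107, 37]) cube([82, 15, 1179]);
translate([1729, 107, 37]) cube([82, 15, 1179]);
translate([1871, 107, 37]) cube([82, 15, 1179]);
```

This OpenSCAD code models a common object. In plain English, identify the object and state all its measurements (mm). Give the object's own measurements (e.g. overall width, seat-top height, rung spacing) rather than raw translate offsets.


A fence section. Two 107×107 mm posts, 1284 mm tall, stand on the floor with a clear span of 1906 mm between their inner faces. Two horizontal rails of 107×75 mm section span the gap between the posts with their undersides at z = 156 mm and z = 961 mm, flush with the posts' −y face. 13 pickets, each 82 mm wide, 15 mm thick and 1179 mm tall, are fixed to the +y face of the rails with their bottoms at z = 37 mm, spaced across the span with a 60 mm gap after the −x post and between neighbouring pickets and before the +x post.


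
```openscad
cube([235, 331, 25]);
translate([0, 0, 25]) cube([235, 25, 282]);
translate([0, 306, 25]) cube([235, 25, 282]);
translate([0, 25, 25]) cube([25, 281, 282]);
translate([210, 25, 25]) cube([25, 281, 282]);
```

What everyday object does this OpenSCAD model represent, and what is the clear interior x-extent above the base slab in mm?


An open box. The internal width is 185 mm.

A 235×331 base slab with four walls standing on it — an open box. The base is 235 mm wide and the walls are 25 mm thick, so the internal width is 235 − 2 × 25 = 185 mm.


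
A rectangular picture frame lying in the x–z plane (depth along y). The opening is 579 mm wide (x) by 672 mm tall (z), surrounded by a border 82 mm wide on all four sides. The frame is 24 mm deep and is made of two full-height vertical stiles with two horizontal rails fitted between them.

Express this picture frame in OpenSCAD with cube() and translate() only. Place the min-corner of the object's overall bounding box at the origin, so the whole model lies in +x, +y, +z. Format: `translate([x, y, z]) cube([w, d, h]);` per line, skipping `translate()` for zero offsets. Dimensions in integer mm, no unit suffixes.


cube([82, 24, 836]);
translate([661, 0, 0]) cube([82, 24, 836]);
translate([82, 0, 0]) cube([579, 24, 82]);
translate([82, 0, 754]) cube([579, 24, 82]);


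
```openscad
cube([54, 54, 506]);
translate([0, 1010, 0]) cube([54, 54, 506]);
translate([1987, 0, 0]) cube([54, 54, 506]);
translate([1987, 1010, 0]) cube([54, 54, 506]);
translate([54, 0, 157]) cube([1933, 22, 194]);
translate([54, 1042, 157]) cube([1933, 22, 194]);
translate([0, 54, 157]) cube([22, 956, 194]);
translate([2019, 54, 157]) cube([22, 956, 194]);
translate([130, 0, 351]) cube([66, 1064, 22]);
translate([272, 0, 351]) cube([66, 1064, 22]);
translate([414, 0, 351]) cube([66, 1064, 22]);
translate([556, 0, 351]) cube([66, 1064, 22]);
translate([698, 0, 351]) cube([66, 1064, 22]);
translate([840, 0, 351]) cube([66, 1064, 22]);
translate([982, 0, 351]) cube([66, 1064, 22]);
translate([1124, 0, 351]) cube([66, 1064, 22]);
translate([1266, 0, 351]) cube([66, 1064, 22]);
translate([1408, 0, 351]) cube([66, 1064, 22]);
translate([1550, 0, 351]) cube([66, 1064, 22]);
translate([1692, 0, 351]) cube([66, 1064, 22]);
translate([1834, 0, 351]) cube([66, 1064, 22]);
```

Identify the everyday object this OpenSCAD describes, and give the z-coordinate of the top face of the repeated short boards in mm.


A bed frame. The slat-top height is 373 mm.

Four posts, four rails, and a row of slats — a bed frame. Slats sit on the rails at z = 157 + 194 = 351; with slat thickness 22, the top is 373 mm.


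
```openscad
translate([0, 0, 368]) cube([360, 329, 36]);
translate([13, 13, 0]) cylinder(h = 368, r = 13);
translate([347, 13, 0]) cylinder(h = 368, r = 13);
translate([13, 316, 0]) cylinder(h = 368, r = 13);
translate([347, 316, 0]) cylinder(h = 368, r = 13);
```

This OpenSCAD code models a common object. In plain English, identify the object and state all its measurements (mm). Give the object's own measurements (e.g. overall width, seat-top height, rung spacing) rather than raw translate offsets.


A simple wooden stool: a rectangular seat 360 mm (x) by 329 mm (y), 36 mm thick, top face at z = 404 mm, on four round legs, each 26 mm in diameter. The legs rest on z = 0, each leg's axis is inset half a diameter from the nearest pair of seat edges (so the leg's bounding box is flush with the corner).


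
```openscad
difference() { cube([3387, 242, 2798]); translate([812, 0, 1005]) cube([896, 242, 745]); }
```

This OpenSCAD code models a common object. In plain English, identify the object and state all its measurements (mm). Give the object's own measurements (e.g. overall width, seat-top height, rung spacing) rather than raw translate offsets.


A wall 3387 mm long (x), 242 mm thick (y), 2798 mm tall, with a rectangular window opening cut through it. The opening is 896 mm wide and 745 mm tall; its sill is at z = 1005 mm and its near (−x) edge is 812 mm from the wall's −x end. The opening passes through the full wall thickness.


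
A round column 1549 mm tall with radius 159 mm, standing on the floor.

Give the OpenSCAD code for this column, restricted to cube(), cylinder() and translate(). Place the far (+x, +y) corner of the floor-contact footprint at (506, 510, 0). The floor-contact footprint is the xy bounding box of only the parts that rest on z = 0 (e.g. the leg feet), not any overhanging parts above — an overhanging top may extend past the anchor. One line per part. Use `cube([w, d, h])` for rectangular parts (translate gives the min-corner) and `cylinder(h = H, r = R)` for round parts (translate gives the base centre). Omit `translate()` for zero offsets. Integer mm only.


translate([347, 351, 0]) cylinder(h = 1549, r = 159);


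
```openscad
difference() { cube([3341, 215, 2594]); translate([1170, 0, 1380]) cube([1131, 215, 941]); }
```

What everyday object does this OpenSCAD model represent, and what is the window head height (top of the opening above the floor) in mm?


A wall with a window opening. The window head height is 2321 mm.

A wall with a rectangular opening subtracted — a window. Sill at z = 1380, opening 941 mm tall, so the head is at 1380 + 941 = 2321 mm.


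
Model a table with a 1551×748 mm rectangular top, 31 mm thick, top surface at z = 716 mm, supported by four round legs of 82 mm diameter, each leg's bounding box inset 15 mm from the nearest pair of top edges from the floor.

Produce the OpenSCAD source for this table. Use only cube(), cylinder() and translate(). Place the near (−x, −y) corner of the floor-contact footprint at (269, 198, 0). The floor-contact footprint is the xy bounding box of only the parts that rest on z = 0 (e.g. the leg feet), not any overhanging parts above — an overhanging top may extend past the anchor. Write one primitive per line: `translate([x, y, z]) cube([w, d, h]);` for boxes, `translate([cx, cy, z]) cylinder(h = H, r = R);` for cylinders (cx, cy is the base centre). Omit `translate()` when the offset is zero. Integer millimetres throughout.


translate([254, 183, 685]) cube([1551, 748, 31]);
translate([310, 239, 0]) cylinder(h = 685, r = 41);
translate([1749, 239, 0]) cylinder(h = 685, r = 41);
translate([310, 875, 0]) cylinder(h = 685, r = 41);
translate([1749, 875, 0]) cylinder(h = 685, r = 41);


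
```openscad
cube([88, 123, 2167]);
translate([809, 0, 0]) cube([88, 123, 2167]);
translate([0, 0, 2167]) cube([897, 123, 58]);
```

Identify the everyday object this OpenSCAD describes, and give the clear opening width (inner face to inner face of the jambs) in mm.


A door frame. The clear opening width is 721 mm.

Two 2167 mm tall posts with a header on top — a door frame. The left jamb is 88 mm wide at x = 0; the right jamb starts at x = 809. The clear opening is 809 − 88 = 721 mm.


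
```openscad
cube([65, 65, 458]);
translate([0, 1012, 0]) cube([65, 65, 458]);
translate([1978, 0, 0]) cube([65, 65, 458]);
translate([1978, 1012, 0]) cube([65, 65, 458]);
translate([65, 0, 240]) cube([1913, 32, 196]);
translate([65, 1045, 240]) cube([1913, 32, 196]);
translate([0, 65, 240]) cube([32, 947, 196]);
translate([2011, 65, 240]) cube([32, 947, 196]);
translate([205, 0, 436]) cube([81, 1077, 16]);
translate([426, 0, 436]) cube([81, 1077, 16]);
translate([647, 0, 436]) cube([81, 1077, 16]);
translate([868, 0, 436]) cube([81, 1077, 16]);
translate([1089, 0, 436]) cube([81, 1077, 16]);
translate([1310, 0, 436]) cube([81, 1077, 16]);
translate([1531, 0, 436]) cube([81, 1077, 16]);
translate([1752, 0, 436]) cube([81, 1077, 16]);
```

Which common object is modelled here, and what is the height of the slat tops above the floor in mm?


A bed frame. The slat-top height is 452 mm.

Four posts, four rails, and a row of slats — a bed frame. Slats sit on the rails at z = 240 + 196 = 436; with slat thickness 16, the top is 452 mm.


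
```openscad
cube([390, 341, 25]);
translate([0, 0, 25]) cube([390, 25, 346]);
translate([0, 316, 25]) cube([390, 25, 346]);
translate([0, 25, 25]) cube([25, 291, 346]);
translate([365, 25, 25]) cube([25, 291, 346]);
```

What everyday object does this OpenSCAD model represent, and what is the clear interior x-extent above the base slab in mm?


An open box. The internal width is 340 mm.

A 390×341 base slab with four walls standing on it — an open box. The base is 390 mm wide and the walls are 25 mm thick, so the internal width is 390 − 2 × 25 = 340 mm.


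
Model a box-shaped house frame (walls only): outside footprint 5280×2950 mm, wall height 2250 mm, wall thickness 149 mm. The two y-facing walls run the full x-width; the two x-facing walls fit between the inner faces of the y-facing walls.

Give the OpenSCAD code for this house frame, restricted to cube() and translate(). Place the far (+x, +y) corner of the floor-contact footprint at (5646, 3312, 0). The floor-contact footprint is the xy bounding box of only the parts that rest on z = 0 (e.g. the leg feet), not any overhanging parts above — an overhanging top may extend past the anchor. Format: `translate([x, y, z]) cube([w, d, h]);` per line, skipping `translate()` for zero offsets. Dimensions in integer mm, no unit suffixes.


translate([366, 362, 0]) cube([5280, 149, 2250]);
translate([366, 3163, 0]) cube([5280, 149, 2250]);
translate([366, 511, 0]) cube([149, 2652, 2250]);
translate([5497, 511, 0]) cube([149, 2652, 2250]);


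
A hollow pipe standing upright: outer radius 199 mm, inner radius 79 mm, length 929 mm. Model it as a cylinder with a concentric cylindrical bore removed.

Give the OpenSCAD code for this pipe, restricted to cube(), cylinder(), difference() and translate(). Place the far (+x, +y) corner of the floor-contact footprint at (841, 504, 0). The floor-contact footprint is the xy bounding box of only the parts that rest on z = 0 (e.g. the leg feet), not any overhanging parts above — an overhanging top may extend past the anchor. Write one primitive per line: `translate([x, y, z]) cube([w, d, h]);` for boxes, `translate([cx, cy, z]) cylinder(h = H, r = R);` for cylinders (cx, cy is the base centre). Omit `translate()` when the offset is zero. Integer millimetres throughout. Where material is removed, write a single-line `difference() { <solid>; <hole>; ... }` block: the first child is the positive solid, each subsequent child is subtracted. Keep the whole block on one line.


difference() { translate([642, 305, 0]) cylinder(h = 929, r = 199); translate([642, 305, 0]) cylinder(h = 929, r = 79); }


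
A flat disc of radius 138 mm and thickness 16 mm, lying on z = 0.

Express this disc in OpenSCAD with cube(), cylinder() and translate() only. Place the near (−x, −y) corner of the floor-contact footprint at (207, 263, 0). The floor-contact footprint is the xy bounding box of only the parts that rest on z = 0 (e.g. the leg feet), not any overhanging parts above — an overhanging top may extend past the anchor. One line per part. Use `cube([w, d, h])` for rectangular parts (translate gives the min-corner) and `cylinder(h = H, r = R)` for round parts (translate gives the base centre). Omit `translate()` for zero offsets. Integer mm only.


translate([345, 401, 0]) cylinder(h = 16, r = 138);


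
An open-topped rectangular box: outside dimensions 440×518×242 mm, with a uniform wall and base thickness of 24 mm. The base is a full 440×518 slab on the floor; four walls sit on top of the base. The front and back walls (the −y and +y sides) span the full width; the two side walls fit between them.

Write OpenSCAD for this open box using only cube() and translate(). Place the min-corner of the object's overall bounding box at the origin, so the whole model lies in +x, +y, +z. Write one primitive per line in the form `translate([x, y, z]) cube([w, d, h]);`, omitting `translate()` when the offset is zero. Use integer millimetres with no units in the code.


cube([440, 518, 24]);
translate([0, 0, 24]) cube([440, 24, 218]);
translate([0, 494, 24]) cube([440, 24, 218]);
translate([0, 24, 24]) cube([24, 470, 218]);
translate([416, 24, 24]) cube([24, 470, 218]);


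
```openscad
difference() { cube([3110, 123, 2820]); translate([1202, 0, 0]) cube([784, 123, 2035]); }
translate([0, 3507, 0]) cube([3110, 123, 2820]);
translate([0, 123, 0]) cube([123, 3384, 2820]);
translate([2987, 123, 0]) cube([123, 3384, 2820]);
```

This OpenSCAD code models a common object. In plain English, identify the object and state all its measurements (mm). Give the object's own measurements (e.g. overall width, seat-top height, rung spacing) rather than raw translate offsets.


A single room: four walls, each 2820 mm tall and 123 mm thick, enclosing an outside footprint 3110×3630 mm (x × y), no floor or roof. The front and back walls (−y and +y sides) run the full x-width; the side walls fit between their inner faces. A door opening 784 mm wide and 2035 mm tall is cut through the front wall from the floor up, its −x edge 1202 mm from the wall's −x end.


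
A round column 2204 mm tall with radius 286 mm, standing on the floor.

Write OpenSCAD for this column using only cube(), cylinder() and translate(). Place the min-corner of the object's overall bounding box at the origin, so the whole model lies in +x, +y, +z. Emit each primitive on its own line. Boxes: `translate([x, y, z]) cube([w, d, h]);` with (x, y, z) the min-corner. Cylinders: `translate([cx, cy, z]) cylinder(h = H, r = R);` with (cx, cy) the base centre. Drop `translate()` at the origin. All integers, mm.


translate([286, 286, 0]) cylinder(h = 2204, r = 286);


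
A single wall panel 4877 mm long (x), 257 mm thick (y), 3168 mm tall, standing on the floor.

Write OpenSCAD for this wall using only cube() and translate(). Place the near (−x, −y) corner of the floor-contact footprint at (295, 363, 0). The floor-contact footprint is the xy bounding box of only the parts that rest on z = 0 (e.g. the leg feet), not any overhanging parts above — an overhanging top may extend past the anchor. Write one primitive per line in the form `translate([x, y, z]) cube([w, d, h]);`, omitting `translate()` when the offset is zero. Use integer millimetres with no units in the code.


translate([295, 363, 0]) cube([4877, 257, 3168]);


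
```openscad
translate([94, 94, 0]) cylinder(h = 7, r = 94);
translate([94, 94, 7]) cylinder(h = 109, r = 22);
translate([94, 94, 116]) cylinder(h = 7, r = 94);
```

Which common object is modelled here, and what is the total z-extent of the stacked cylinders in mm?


A spool. The overall height is 123 mm.

Three coaxial cylinders, large–small–large — a spool. Two 7 mm flanges and a 109 mm core give 7 + 109 + 7 = 123 mm.


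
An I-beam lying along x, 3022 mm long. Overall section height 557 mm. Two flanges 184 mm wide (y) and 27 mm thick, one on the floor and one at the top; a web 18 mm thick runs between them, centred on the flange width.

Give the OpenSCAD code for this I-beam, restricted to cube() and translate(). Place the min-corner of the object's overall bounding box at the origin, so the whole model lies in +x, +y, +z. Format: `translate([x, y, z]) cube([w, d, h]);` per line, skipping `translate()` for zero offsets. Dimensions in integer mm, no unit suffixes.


cube([3022, 184, 27]);
translate([0, 83, 27]) cube([3022, 18, 503]);
translate([0, 0, 530]) cube([3022, 184, 27]);


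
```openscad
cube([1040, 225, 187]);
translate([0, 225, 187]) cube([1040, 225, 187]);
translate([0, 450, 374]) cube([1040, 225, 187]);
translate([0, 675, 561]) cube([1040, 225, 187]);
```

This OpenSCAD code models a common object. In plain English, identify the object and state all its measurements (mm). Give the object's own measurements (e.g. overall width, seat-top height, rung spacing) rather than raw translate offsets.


A straight staircase of 4 solid steps. Each step is 1040 mm wide (x), 225 mm deep (y, the going) and 187 mm tall (the rise). The first step rests on the floor; each subsequent step sits one going further in +y and one rise higher in +z, directly behind and above the previous step with no overlap.


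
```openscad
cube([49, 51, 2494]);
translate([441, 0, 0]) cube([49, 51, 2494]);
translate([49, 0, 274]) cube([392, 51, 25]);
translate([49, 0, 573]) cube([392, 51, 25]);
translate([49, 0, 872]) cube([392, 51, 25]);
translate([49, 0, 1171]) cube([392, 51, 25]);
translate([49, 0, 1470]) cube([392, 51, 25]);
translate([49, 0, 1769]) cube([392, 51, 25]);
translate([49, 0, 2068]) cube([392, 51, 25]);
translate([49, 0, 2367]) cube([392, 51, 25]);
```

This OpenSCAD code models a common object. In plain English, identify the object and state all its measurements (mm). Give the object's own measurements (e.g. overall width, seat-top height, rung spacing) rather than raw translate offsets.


A straight ladder. Two 49×51 mm vertical rails, 2494 mm tall, stand 490 mm apart (outside-to-outside) with their front faces coplanar on the −y side. 8 rungs, each 51 mm deep and 25 mm tall, span between the inner faces of the rails, front faces flush with the rails. The lowest rung's underside is at z = 274 mm and rungs are spaced 299 mm apart (underside to underside).


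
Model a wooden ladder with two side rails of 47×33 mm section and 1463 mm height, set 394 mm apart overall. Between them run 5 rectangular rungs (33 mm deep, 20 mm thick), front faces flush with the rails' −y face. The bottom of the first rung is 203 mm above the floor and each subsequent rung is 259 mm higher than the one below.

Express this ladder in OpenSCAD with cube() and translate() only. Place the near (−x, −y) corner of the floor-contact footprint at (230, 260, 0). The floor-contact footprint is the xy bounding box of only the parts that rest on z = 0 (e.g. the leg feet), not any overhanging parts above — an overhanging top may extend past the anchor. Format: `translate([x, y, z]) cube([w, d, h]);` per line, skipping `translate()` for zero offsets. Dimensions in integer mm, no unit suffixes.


translate([230, 260, 0]) cube([47, 33, 1463]);
translate([577, 260, 0]) cube([47, 33, 1463]);
translate([277, 260, 203]) cube([300, 33, 20]);
translate([277, 260, 462]) cube([300, 33, 20]);
translate([277, 260, 721]) cube([300, 33, 20]);
translate([277, 260, 980]) cube([300, 33, 20]);
translate([277, 260, 1239]) cube([300, 33, 20]);


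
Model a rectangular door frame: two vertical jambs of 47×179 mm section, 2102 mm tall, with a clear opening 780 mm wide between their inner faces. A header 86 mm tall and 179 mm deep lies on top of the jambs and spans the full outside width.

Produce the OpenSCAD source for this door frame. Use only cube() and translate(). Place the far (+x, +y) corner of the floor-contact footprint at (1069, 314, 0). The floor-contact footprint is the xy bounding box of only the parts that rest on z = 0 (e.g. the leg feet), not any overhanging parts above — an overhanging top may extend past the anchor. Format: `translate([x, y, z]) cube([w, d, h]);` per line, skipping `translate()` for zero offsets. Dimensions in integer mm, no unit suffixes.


translate([195, 135, 0]) cube([47, 179, 2102]);
translate([1022, 135, 0]) cube([47, 179, 2102]);
translate([195, 135, 2102]) cube([874, 179, 86]);


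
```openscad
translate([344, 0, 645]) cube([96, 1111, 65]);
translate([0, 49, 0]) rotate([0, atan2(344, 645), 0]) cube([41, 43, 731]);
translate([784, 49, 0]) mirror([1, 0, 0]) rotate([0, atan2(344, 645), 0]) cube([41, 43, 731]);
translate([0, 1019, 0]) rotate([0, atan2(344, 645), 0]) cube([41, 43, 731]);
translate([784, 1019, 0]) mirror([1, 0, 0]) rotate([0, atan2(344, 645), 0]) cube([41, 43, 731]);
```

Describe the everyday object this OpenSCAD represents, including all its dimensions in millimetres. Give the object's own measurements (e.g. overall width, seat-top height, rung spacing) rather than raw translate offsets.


A sawhorse. A 96×1111×65 mm beam (x, y, z) sits on two A-frame leg pairs. Each pair is two raked legs of 41×43 mm section (43 mm along y) splaying symmetrically in x. Each leg rises 645 mm vertically over 344 mm of horizontal reach and is 731 mm long along its own axis. Every leg's outer bottom edge rests on the floor and its outer top edge meets a bottom edge of the beam — the left legs (tilting toward +x) meet the beam's −x bottom edge, the right legs (their mirror images, tilting toward −x) meet its +x bottom edge — so the leg tops tuck under the beam, the beam's underside is 645 mm above the floor, and the feet are 784 mm apart outside-to-outside with the beam centred between them. The two leg pairs are set in 49 mm from either end of the beam.


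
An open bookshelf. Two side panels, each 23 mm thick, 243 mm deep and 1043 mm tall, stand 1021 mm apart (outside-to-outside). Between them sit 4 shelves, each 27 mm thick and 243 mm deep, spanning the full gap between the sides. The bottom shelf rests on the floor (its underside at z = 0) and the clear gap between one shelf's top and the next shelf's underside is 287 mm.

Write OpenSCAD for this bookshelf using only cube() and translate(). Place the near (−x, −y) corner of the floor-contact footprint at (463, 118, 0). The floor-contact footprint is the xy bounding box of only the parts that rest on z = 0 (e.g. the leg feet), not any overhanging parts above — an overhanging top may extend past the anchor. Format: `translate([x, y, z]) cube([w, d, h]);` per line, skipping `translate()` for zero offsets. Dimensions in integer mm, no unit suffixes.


translate([463, 118, 0]) cube([23, 243, 1043]);
translate([1461, 118, 0]) cube([23, 243, 1043]);
translate([486, 118, 0]) cube([975, 243, 27]);
translate([486, 118, 314]) cube([975, 243, 27]);
translate([486, 118, 628]) cube([975, 243, 27]);
translate([486, 118, 942]) cube([975, 243, 27]);


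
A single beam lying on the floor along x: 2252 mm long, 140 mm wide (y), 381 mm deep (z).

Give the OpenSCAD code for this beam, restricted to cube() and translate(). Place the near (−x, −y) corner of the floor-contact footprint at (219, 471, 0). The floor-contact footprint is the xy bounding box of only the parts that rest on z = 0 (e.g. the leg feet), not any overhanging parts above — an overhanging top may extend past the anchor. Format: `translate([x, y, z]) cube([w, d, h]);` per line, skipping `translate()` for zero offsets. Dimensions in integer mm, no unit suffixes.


translate([219, 471, 0]) cube([2252, 140, 381]);


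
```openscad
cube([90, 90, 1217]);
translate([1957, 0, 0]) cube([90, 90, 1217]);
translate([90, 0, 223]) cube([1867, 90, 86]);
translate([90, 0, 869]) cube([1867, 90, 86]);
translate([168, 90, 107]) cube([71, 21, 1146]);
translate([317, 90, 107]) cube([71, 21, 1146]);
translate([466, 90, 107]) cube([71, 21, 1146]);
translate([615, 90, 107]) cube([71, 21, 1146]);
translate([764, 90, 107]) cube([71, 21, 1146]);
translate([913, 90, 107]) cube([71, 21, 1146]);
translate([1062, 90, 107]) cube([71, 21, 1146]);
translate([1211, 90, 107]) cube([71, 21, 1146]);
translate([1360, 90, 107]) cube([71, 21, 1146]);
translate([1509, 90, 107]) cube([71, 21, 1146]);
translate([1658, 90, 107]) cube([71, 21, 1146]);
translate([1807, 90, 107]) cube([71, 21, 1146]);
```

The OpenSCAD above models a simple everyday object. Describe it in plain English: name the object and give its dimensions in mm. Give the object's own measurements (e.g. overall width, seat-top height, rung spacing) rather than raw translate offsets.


A fence section. Two 90×90 mm posts, 1217 mm tall, stand on the floor with a clear span of 1867 mm between their inner faces. Two horizontal rails of 90×86 mm section span the gap between the posts with their undersides at z = 223 mm and z = 869 mm, flush with the posts' −y face. 12 pickets, each 71 mm wide, 21 mm thick and 1146 mm tall, are fixed to the +y face of the rails with their bottoms at z = 107 mm, spaced across the span with a 78 mm gap after the −x post and between neighbouring pickets, with 79 mm left before the +x post.


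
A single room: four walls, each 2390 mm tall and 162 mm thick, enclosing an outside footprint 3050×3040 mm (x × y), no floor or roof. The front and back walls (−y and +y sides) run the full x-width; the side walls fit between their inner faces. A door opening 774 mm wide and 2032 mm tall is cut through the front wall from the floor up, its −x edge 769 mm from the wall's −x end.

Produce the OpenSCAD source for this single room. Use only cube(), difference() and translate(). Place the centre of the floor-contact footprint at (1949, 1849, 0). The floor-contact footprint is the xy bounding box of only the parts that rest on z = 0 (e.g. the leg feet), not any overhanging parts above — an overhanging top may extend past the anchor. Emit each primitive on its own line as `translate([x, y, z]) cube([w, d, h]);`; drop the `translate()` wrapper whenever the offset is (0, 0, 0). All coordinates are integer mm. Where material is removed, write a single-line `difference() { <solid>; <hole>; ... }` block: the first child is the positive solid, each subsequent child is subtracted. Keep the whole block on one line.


difference() { translate([424, 329, 0]) cube([3050, 162, 2390]); translate([1193, 329, 0]) cube([774, 162, 2032]); }
translate([424, 3207, 0]) cube([3050, 162, 2390]);
translate([424, 491, 0]) cube([162, 2716, 2390]);
translate([3312, 491, 0]) cube([162, 2716, 2390]);


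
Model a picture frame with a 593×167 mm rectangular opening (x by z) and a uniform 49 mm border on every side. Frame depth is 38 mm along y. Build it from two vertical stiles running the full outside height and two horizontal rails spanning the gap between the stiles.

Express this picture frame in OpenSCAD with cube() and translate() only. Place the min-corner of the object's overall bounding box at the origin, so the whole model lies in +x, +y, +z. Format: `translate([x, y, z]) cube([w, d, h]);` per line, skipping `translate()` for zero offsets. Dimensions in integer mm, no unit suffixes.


cube([49, 38, 265]);
translate([642, 0, 0]) cube([49, 38, 265]);
translate([49, 0, 0]) cube([593, 38, 49]);
translate([49, 0, 216]) cube([593, 38, 49]);


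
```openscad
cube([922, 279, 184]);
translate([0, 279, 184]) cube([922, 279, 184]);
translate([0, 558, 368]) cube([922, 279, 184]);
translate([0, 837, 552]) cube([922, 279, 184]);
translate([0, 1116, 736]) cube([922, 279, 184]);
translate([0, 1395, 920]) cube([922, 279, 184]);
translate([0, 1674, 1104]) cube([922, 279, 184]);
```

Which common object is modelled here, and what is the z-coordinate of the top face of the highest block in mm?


A staircase. The total rise is 1288 mm.

7 identical blocks, each offset up and back from the previous — a staircase. Each step is 184 mm tall and there are 7 of them, so the total rise is 7 × 184 = 1288 mm.


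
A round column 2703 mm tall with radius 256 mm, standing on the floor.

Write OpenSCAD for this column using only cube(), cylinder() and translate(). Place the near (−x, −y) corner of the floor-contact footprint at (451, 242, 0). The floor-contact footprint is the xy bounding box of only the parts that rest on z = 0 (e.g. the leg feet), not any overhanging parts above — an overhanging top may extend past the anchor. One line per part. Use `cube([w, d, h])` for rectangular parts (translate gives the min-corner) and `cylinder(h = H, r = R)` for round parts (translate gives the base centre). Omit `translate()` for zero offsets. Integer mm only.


translate([707, 498, 0]) cylinder(h = 2703, r = 256);


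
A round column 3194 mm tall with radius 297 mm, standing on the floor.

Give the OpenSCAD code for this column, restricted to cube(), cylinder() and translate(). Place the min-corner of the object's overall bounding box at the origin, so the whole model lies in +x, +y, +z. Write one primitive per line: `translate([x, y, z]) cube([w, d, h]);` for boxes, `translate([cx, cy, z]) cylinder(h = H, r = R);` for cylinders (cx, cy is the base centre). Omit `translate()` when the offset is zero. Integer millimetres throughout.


translate([297, 297, 0]) cylinder(h = 3194, r = 297);


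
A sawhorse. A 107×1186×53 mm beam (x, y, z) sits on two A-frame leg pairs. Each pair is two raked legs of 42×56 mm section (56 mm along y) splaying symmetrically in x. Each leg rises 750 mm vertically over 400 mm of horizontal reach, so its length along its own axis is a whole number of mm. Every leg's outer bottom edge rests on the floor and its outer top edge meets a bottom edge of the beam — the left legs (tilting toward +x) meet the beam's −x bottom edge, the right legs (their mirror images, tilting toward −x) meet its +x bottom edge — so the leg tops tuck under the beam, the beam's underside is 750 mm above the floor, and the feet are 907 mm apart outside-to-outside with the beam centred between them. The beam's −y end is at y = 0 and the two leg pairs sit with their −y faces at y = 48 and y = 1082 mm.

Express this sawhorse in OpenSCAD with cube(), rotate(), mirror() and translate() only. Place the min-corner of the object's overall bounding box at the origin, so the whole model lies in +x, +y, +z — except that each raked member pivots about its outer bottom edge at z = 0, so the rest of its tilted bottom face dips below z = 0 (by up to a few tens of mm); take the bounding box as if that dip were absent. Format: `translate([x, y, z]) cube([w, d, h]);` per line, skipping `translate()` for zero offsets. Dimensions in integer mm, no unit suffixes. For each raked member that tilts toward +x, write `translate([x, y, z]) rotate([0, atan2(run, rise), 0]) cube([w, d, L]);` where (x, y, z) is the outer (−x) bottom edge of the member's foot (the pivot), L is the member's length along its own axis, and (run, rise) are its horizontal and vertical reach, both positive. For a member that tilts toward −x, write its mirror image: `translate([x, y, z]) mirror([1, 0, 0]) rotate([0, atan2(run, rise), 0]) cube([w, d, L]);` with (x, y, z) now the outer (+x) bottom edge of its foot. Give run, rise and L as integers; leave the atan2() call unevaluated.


translate([400, 0, 750]) cube([107, 1186, 53]);
translate([0, 48, 0]) rotate([0, atan2(400, 750), 0]) cube([42, 56, 850]);
translate([907, 48, 0]) mirror([1, 0, 0]) rotate([0, atan2(400, 750), 0]) cube([42, 56, 850]);
translate([0, 1082, 0]) rotate([0, atan2(400, 750), 0]) cube([42, 56, 850]);
translate([907, 1082, 0]) mirror([1, 0, 0]) rotate([0, atan2(400, 750), 0]) cube([42, 56, 850]);


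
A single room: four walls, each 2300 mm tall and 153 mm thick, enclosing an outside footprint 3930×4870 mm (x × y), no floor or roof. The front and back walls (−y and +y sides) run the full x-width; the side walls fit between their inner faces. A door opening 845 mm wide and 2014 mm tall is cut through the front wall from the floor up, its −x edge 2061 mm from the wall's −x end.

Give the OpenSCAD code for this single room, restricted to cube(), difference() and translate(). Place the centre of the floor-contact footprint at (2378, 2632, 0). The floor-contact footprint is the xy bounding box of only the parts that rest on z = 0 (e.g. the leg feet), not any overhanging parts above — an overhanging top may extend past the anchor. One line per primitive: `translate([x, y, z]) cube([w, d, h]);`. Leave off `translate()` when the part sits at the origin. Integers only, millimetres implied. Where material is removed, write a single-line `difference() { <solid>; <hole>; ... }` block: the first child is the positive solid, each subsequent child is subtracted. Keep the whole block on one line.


difference() { translate([413, 197, 0]) cube([3930, 153, 2300]); translate([2474, 197, 0]) cube([845, 153, 2014]); }
translate([413, 4914, 0]) cube([3930, 153, 2300]);
translate([413, 350, 0]) cube([153, 4564, 2300]);
translate([4190, 350, 0]) cube([153, 4564, 2300]);


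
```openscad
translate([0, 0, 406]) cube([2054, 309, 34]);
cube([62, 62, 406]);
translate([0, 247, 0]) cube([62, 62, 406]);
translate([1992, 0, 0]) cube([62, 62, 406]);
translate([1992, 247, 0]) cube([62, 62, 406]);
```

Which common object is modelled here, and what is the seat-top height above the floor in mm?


A bench. The seat-top height is 440 mm.

A long slab on four corner posts — a bench. The slab sits at z = 406 with thickness 34, so the top is 406 + 34 = 440 mm.


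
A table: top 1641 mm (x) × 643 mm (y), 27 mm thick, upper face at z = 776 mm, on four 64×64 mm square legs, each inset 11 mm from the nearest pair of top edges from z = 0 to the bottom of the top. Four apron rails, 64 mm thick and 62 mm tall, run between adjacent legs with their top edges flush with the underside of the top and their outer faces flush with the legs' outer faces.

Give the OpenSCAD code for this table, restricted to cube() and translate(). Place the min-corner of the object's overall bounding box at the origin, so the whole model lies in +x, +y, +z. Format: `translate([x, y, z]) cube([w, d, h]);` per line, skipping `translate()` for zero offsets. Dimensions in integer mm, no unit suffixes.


translate([0, 0, 749]) cube([1641, 643, 27]);
translate([11, 11, 0]) cube([64, 64, 749]);
translate([1566, 11, 0]) cube([64, 64, 749]);
translate([11, 568, 0]) cube([64, 64, 749]);
translate([1566, 568, 0]) cube([64, 64, 749]);
translate([75, 11, 687]) cube([1491, 64, 62]);
translate([75, 568, 687]) cube([1491, 64, 62]);
translate([11, 75, 687]) cube([64, 493, 62]);
translate([1566, 75, 687]) cube([64, 493, 62]);


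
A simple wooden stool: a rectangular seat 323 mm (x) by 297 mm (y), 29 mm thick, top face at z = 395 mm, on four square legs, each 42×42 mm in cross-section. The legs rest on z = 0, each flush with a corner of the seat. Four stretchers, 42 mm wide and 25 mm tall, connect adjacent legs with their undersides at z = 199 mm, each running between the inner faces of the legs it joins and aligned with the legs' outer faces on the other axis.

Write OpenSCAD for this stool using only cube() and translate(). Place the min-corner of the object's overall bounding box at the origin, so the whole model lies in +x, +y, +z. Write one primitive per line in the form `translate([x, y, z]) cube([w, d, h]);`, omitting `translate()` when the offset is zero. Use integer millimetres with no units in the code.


translate([0, 0, 366]) cube([323, 297, 29]);
cube([42, 42, 366]);
translate([281, 0, 0]) cube([42, 42, 366]);
translate([0, 255, 0]) cube([42, 42, 366]);
translate([281, 255, 0]) cube([42, 42, 366]);
translate([42, 0, 199]) cube([239, 42, 25]);
translate([42, 255, 199]) cube([239, 42, 25]);
translate([0, 42, 199]) cube([42, 213, 25]);
translate([281, 42, 199]) cube([42, 213, 25]);


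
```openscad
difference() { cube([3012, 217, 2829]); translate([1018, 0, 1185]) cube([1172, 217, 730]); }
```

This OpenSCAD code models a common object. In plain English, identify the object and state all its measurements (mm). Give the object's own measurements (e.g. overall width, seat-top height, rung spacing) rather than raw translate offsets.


A wall 3012 mm long (x), 217 mm thick (y), 2829 mm tall, with a rectangular window opening cut through it. The opening is 1172 mm wide and 730 mm tall; its sill is at z = 1185 mm and its near (−x) edge is 1018 mm from the wall's −x end. The opening passes through the full wall thickness.


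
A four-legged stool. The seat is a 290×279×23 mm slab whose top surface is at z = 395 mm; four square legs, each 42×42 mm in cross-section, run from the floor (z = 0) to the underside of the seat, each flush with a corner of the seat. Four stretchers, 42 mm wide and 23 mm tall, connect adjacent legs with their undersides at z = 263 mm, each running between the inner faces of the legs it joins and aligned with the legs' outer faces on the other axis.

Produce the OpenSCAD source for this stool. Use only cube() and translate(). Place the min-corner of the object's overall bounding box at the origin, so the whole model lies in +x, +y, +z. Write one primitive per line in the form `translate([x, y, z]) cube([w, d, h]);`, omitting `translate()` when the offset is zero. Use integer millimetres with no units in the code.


// leg_h = 395 - 23 = 372
// stretcher span = 290 - 2*42 = 206
translate([0, 0, 372]) cube([290, 279, 23]);
cube([42, 42, 372]);
translate([248, 0, 0]) cube([42, 42, 372]);
translate([0, 237, 0]) cube([42, 42, 372]);
translate([248, 237, 0]) cube([42, 42, 372]);
translate([42, 0, 263]) cube([206, 42, 23]);
translate([42, 237, 263]) cube([206, 42, 23]);
translate([0, 42, 263]) cube([42, 195, 23]);
translate([248, 42, 263]) cube([42, 195, 23]);


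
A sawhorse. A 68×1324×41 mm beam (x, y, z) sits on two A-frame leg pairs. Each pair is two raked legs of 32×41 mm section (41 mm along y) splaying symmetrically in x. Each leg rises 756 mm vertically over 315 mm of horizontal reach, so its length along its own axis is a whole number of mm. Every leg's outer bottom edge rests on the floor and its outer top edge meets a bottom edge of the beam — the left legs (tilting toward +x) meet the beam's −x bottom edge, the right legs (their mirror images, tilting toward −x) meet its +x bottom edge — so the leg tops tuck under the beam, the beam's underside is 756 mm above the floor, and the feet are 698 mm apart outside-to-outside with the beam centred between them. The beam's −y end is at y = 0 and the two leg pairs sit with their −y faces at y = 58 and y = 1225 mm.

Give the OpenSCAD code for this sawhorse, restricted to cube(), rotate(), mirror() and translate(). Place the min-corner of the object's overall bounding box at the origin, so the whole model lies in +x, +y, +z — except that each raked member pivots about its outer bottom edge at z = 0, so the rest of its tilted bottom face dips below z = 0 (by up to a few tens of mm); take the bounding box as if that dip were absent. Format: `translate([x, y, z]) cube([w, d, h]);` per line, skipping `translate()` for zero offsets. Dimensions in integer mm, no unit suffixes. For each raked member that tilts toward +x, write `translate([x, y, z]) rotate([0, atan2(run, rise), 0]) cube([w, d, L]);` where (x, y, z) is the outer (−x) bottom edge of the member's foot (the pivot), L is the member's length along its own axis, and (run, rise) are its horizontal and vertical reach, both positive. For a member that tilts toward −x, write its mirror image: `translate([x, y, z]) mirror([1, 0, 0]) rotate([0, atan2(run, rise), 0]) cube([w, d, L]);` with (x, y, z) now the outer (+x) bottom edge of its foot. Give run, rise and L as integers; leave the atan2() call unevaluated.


// leg length = √(315² + 756²) = 819
// right-leg outer foot x = 2·315 + 68 = 698
// beam min-corner = (315, 0, 756)
translate([315, 0, 756]) cube([68, 1324, 41]);
translate([0, 58, 0]) rotate([0, atan2(315, 756), 0]) cube([32, 41, 819]);
translate([698, 58, 0]) mirror([1, 0, 0]) rotate([0, atan2(315, 756), 0]) cube([32, 41, 819]);
translate([0, 1225, 0]) rotate([0, atan2(315, 756), 0]) cube([32, 41, 819]);
translate([698, 1225, 0]) mirror([1, 0, 0]) rotate([0, atan2(315, 756), 0]) cube([32, 41, 819]);
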